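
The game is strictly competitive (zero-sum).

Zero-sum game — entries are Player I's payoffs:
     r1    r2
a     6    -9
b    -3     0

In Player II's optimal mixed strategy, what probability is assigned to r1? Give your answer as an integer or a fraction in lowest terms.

1/2

Row minima are -9 and -3, so Player I's maximin is -3; column maxima are 6 and 0, so Player II's minimax is 0. These differ, so the equilibrium is in mixed strategies.
Let Player II play r1 with probability q. Player I is indifferent when 6q − 9(1−q) = −3q, giving q = 1/2.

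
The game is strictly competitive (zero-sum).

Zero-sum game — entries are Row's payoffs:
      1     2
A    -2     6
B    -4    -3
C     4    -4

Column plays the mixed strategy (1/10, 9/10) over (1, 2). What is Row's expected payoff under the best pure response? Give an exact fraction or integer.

26/5

A: (-2)·(1/10) + (6)·(9/10) = 26/5.
B: (-4)·(1/10) + (-3)·(9/10) = -31/10.
C: (4)·(1/10) + (-4)·(9/10) = -16/5.
The best pure response is A with expected payoff 26/5.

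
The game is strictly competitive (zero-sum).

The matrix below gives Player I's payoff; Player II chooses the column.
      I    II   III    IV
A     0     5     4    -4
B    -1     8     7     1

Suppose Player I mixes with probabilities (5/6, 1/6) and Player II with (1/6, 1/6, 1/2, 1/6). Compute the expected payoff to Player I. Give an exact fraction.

47/18

Against (1/6, 1/6, 1/2, 1/6), each row's expected payoff is A: 13/6; B: 29/6.
Taking the (5/6, 1/6)-weighted average: (5/6)·(13/6) + (1/6)·(29/6) = 47/18.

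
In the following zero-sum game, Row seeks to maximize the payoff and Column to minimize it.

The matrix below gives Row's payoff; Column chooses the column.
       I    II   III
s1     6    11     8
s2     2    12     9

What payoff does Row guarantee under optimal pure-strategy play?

Row minima: 6, 2 → Row's maximin is 6.
Column maxima: 6, 12, 9 → Column's minimax is 6.
They coincide at (s1, I), so the value is 6.

6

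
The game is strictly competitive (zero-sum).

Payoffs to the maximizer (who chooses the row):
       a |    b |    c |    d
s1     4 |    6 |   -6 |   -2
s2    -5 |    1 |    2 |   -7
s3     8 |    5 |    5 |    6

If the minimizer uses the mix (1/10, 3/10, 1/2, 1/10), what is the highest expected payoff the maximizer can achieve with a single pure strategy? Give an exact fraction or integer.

s1: (4)·(1/10) + (6)·(3/10) + (-6)·(1/2) + (-2)·(1/10) = -1.
s2: (-5)·(1/10) + (1)·(3/10) + (2)·(1/2) + (-7)·(1/10) = 1/10.
s3: (8)·(1/10) + (5)·(3/10) + (5)·(1/2) + (6)·(1/10) = 27/5.
The best pure response is s3 with expected payoff 27/5.

27/5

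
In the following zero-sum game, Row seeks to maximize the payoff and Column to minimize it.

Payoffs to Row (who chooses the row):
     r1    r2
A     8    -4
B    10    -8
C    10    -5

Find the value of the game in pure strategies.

-4

Row minima: -4, -8, -5 → Row's maximin is -4.
Column maxima: 10, -4 → Column's minimax is -4.
They coincide at (A, r2), so the value is -4.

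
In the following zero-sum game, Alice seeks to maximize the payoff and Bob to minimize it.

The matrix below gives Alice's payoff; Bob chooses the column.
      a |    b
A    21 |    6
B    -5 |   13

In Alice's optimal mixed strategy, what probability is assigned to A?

Row minima are 6 and -5, so Alice's maximin is 6; column maxima are 21 and 13, so Bob's minimax is 13. These differ, so the equilibrium is in mixed strategies.
Let Alice play A with probability p. Bob is indifferent when 21p − 5(1−p) = 6p + 13(1−p), giving p = 6/11.

6/11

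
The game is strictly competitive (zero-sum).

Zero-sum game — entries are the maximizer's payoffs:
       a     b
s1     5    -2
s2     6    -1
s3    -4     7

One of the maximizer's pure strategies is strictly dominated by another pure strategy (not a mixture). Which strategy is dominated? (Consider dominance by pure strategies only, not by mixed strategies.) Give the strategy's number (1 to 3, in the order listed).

Compare s1 with s2: 6 > 5, -1 > -2.
So s2 strictly dominates s1 for the maximizer; s1 is strictly dominated.

1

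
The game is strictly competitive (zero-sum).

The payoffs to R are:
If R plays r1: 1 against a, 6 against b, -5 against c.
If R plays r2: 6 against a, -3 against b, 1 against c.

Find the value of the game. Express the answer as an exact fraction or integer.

-3/5

Column a is strictly dominated by c for C (it gives R more in every row).
The remaining 2×2 game on (r1, r2) × (b, c) has no saddle point. Let R play r1 with probability p; indifference gives 6p − 3(1−p) = −5p + (1−p), so p = 4/15.
Similarly C's optimal q on b is 2/5, and the value is 6·(2/5) + (-5)·(3/5) = -3/5.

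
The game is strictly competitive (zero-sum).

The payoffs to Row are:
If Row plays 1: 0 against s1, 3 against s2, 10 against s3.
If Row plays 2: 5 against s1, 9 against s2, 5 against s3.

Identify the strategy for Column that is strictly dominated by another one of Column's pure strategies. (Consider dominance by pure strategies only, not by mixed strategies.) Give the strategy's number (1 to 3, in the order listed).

2

Column prefers columns that give Row less. Compare s2 with s1: 0 < 3, 5 < 9.
So s1 strictly dominates s2 for Column; s2 is strictly dominated.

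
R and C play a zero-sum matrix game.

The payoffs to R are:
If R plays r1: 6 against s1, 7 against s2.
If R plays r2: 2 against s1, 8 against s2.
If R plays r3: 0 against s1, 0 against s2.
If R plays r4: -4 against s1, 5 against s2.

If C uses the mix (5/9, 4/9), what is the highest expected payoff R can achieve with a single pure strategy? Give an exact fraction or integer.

58/9

r1: (6)·(5/9) + (7)·(4/9) = 58/9.
r2: (2)·(5/9) + (8)·(4/9) = 14/3.
r3: (0)·(5/9) + (0)·(4/9) = 0.
r4: (-4)·(5/9) + (5)·(4/9) = 0.
The best pure response is r1 with expected payoff 58/9.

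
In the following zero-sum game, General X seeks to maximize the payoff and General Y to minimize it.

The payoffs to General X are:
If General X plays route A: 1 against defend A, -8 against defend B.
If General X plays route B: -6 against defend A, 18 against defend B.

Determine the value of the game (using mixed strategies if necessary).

Row minima are -8 and -6, so General X's maximin is -6; column maxima are 1 and 18, so General Y's minimax is 1. These differ, so the equilibrium is in mixed strategies.
Let General X play route A with probability p. General Y is indifferent when p − 6(1−p) = −8p + 18(1−p), giving p = 8/11.
Let General Y play defend A with probability q. General X is indifferent when q − 8(1−q) = −6q + 18(1−q), giving q = 26/33.
The value is 1·(26/33) + (-8)·(7/33) = -10/11.

-10/11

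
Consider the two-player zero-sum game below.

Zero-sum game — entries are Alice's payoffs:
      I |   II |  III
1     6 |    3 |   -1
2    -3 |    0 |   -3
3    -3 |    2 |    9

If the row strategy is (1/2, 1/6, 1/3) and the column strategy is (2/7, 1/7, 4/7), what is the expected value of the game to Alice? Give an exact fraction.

79/42

Against (2/7, 1/7, 4/7), each row's expected payoff is 1: 11/7; 2: -18/7; 3: 32/7.
Taking the (1/2, 1/6, 1/3)-weighted average: (1/2)·(11/7) + (1/6)·(-18/7) + (1/3)·(32/7) = 79/42.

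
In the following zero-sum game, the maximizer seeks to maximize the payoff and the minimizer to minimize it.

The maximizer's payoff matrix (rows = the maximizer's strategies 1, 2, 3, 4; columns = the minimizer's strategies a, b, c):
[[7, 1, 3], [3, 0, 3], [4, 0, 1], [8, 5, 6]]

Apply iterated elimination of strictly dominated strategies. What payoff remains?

Column c is strictly dominated by b for the minimizer (1<3, 0<3, 0<1, 5<6); eliminate c.
Row 1 is strictly dominated by row 4 (8>7, 5>1); eliminate 1.
Row 2 is strictly dominated by row 4 (8>3, 5>0); eliminate 2.
Row 3 is strictly dominated by row 4 (8>4, 5>0); eliminate 3.
Column a is strictly dominated by b for the minimizer (5<8); eliminate a.
Only (4, b) remains, with payoff 5.

5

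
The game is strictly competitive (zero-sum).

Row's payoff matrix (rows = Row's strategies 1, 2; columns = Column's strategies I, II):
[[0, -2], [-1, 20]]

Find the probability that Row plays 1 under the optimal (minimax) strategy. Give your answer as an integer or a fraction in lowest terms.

21/23

Row minima are -2 and -1, so Row's maximin is -1; column maxima are 0 and 20, so Column's minimax is 0. These differ, so the equilibrium is in mixed strategies.
Let Row play 1 with probability p. Column is indifferent when −(1−p) = −2p + 20(1−p), giving p = 21/23.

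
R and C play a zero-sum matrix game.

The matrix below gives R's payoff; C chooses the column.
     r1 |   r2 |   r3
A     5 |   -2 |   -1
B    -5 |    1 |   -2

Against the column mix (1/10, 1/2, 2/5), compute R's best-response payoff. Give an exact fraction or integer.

-4/5

A: (5)·(1/10) + (-2)·(1/2) + (-1)·(2/5) = -9/10.
B: (-5)·(1/10) + (1)·(1/2) + (-2)·(2/5) = -4/5.
The best pure response is B with expected payoff -4/5.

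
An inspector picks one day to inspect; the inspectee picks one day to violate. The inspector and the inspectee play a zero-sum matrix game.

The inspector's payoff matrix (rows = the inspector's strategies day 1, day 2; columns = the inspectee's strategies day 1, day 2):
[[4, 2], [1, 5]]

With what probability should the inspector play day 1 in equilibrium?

2/3

Row minima are 2 and 1, so the inspector's maximin is 2; column maxima are 4 and 5, so the inspectee's minimax is 4. These differ, so the equilibrium is in mixed strategies.
Let the inspector play day 1 with probability p. The inspectee is indifferent when 4p + (1−p) = 2p + 5(1−p), giving p = 2/3.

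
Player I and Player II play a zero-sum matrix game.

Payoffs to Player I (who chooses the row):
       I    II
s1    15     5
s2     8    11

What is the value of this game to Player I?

125/13

Row minima are 5 and 8, so Player I's maximin is 8; column maxima are 15 and 11, so Player II's minimax is 11. These differ, so the equilibrium is in mixed strategies.
Let Player I play s1 with probability p. Player II is indifferent when 15p + 8(1−p) = 5p + 11(1−p), giving p = 3/13.
Let Player II play I with probability q. Player I is indifferent when 15q + 5(1−q) = 8q + 11(1−q), giving q = 6/13.
The value is 15·(6/13) + (5)·(7/13) = 125/13.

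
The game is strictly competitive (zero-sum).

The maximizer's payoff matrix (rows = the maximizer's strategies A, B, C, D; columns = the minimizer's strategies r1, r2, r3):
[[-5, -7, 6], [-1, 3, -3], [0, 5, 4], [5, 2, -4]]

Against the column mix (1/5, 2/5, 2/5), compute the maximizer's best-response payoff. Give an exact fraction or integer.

A: (-5)·(1/5) + (-7)·(2/5) + (6)·(2/5) = -7/5.
B: (-1)·(1/5) + (3)·(2/5) + (-3)·(2/5) = -1/5.
C: (0)·(1/5) + (5)·(2/5) + (4)·(2/5) = 18/5.
D: (5)·(1/5) + (2)·(2/5) + (-4)·(2/5) = 1/5.
The best pure response is C with expected payoff 18/5.

18/5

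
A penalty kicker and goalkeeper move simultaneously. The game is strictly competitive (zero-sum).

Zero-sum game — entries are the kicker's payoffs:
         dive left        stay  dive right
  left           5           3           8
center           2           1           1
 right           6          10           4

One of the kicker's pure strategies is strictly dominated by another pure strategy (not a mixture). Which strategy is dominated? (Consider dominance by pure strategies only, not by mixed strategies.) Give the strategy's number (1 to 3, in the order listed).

Compare center with left: 5 > 2, 3 > 1, 8 > 1.
So left strictly dominates center for the kicker; center is strictly dominated.

2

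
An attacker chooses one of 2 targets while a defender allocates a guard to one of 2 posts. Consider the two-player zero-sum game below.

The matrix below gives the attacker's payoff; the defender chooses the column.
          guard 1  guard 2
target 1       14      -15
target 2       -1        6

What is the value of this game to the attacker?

Row minima are -15 and -1, so the attacker's maximin is -1; column maxima are 14 and 6, so the defender's minimax is 6. These differ, so the equilibrium is in mixed strategies.
Let the attacker play target 1 with probability p. The defender is indifferent when 14p − (1−p) = −15p + 6(1−p), giving p = 7/36.
Let the defender play guard 1 with probability q. The attacker is indifferent when 14q − 15(1−q) = −q + 6(1−q), giving q = 7/12.
The value is 14·(7/12) + (-15)·(5/12) = 23/12.

23/12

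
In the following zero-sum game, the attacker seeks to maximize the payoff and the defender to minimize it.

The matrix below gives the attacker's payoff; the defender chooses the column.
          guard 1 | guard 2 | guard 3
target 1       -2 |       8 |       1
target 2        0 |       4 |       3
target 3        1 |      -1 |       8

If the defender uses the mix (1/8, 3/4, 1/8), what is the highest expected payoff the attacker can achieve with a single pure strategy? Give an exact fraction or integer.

target 1: (-2)·(1/8) + (8)·(3/4) + (1)·(1/8) = 47/8.
target 2: (0)·(1/8) + (4)·(3/4) + (3)·(1/8) = 27/8.
target 3: (1)·(1/8) + (-1)·(3/4) + (8)·(1/8) = 3/8.
The best pure response is target 1 with expected payoff 47/8.

47/8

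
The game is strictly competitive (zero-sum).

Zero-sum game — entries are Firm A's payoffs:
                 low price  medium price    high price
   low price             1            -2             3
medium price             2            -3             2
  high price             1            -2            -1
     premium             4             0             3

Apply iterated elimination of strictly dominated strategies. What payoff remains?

0

Column low price is strictly dominated by medium price for Firm B (-2<1, -3<2, -2<1, 0<4); eliminate low price.
Row high price is strictly dominated by row premium (0>-2, 3>-1); eliminate high price.
Row medium price is strictly dominated by row low price (-2>-3, 3>2); eliminate medium price.
Column high price is strictly dominated by medium price for Firm B (-2<3, 0<3); eliminate high price.
Row low price is strictly dominated by row premium (0>-2); eliminate low price.
Only (premium, medium price) remains, with payoff 0.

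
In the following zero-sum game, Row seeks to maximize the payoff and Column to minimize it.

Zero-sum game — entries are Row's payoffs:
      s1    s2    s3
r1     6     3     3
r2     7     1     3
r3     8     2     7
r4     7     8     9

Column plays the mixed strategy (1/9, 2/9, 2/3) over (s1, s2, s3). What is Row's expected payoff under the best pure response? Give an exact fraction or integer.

r1: (6)·(1/9) + (3)·(2/9) + (3)·(2/3) = 10/3.
r2: (7)·(1/9) + (1)·(2/9) + (3)·(2/3) = 3.
r3: (8)·(1/9) + (2)·(2/9) + (7)·(2/3) = 6.
r4: (7)·(1/9) + (8)·(2/9) + (9)·(2/3) = 77/9.
The best pure response is r4 with expected payoff 77/9.

77/9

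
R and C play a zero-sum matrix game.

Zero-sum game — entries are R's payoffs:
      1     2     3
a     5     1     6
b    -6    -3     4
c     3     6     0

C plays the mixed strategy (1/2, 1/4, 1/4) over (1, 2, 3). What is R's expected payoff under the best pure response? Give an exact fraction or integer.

17/4

a: (5)·(1/2) + (1)·(1/4) + (6)·(1/4) = 17/4.
b: (-6)·(1/2) + (-3)·(1/4) + (4)·(1/4) = -11/4.
c: (3)·(1/2) + (6)·(1/4) + (0)·(1/4) = 3.
The best pure response is a with expected payoff 17/4.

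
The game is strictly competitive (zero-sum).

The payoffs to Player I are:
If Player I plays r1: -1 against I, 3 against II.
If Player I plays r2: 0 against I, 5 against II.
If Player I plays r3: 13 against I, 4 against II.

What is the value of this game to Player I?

Row r1 is strictly dominated by row r2, so Player I never plays it.
The remaining 2×2 game on (r2, r3) × (I, II) has no saddle point. Let Player I play r2 with probability p; indifference gives 13(1−p) = 5p + 4(1−p), so p = 9/14.
Similarly Player II's optimal q on I is 1/14, and the value is 0·(1/14) + (5)·(13/14) = 65/14.

65/14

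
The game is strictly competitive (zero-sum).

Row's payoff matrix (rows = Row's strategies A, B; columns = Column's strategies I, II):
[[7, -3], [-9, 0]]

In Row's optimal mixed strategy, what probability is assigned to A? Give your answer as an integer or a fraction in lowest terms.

9/19

Row minima are -3 and -9, so Row's maximin is -3; column maxima are 7 and 0, so Column's minimax is 0. These differ, so the equilibrium is in mixed strategies.
Let Row play A with probability p. Column is indifferent when 7p − 9(1−p) = −3p, giving p = 9/19.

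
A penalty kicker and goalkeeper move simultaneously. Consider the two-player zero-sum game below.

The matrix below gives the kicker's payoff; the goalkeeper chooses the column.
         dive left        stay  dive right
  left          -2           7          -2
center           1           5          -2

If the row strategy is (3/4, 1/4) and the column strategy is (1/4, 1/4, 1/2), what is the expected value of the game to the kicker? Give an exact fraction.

5/16

Against (1/4, 1/4, 1/2), each row's expected payoff is left: 1/4; center: 1/2.
Taking the (3/4, 1/4)-weighted average: (3/4)·(1/4) + (1/4)·(1/2) = 5/16.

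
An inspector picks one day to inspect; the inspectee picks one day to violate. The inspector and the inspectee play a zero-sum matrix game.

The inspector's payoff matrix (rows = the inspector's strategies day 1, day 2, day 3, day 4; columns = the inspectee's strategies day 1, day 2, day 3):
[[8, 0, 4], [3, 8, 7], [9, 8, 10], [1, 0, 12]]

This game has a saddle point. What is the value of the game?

8

Row minima: 0, 3, 8, 0 → the inspector's maximin is 8.
Column maxima: 9, 8, 12 → the inspectee's minimax is 8.
They coincide at (day 3, day 2), so the value is 8.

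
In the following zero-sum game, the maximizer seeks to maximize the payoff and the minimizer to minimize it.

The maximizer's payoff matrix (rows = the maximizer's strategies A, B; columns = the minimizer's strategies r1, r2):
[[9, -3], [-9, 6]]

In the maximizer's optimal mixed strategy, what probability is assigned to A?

Row minima are -3 and -9, so the maximizer's maximin is -3; column maxima are 9 and 6, so the minimizer's minimax is 6. These differ, so the equilibrium is in mixed strategies.
Let the maximizer play A with probability p. The minimizer is indifferent when 9p − 9(1−p) = −3p + 6(1−p), giving p = 5/9.

5/9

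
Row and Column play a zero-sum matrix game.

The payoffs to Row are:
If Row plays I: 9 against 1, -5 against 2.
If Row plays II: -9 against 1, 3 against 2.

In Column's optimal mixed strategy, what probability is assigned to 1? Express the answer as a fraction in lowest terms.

4/13

Row minima are -5 and -9, so Row's maximin is -5; column maxima are 9 and 3, so Column's minimax is 3. These differ, so the equilibrium is in mixed strategies.
Let Column play 1 with probability q. Row is indifferent when 9q − 5(1−q) = −9q + 3(1−q), giving q = 4/13.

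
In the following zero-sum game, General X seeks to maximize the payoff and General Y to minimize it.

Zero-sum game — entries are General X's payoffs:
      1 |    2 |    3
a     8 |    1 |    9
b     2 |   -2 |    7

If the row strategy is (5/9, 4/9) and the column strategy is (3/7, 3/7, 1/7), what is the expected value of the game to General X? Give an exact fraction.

Against (3/7, 3/7, 1/7), each row's expected payoff is a: 36/7; b: 1.
Taking the (5/9, 4/9)-weighted average: (5/9)·(36/7) + (4/9)·(1) = 208/63.

208/63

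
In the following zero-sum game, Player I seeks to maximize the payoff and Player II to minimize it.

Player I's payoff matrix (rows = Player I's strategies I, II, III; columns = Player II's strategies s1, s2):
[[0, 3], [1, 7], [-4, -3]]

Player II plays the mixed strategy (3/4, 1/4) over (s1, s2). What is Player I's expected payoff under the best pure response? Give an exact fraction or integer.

I: (0)·(3/4) + (3)·(1/4) = 3/4.
II: (1)·(3/4) + (7)·(1/4) = 5/2.
III: (-4)·(3/4) + (-3)·(1/4) = -15/4.
The best pure response is II with expected payoff 5/2.

5/2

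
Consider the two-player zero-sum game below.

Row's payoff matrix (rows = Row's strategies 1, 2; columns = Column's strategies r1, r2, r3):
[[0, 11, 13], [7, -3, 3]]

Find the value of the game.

11/3

Column r3 is strictly dominated by r2 for Column (it gives Row more in every row).
The remaining 2×2 game on (1, 2) × (r1, r2) has no saddle point. Let Row play 1 with probability p; indifference gives 7(1−p) = 11p − 3(1−p), so p = 10/21.
Similarly Column's optimal q on r1 is 2/3, and the value is 0·(2/3) + (11)·(1/3) = 11/3.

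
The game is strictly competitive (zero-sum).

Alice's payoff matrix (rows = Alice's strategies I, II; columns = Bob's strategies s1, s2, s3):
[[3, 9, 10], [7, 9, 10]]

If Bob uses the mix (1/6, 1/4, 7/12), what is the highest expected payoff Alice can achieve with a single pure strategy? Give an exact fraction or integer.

37/4

I: (3)·(1/6) + (9)·(1/4) + (10)·(7/12) = 103/12.
II: (7)·(1/6) + (9)·(1/4) + (10)·(7/12) = 37/4.
The best pure response is II with expected payoff 37/4.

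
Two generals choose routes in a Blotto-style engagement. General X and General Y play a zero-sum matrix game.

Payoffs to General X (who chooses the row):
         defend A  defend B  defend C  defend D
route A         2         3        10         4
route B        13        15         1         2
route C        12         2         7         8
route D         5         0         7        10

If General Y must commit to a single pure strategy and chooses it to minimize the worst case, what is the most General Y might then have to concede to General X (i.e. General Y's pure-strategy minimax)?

The worst case (largest entry) in each column is defend A: 13, defend B: 15, defend C: 10, defend D: 10.
The best (smallest) of these is 10.

10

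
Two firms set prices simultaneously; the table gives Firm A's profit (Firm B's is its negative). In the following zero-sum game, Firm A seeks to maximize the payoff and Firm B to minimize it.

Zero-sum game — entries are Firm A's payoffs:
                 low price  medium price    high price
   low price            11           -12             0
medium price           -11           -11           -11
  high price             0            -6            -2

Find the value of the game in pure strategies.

-6

Row minima: -12, -11, -6 → Firm A's maximin is -6.
Column maxima: 11, -6, 0 → Firm B's minimax is -6.
They coincide at (high price, medium price), so the value is -6.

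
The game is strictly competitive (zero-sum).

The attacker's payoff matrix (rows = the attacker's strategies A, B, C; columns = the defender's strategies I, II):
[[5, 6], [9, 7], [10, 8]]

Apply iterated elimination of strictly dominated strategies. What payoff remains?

Row A is strictly dominated by row B (9>5, 7>6); eliminate A.
Column I is strictly dominated by II for the defender (7<9, 8<10); eliminate I.
Row B is strictly dominated by row C (8>7); eliminate B.
Only (C, II) remains, with payoff 8.

8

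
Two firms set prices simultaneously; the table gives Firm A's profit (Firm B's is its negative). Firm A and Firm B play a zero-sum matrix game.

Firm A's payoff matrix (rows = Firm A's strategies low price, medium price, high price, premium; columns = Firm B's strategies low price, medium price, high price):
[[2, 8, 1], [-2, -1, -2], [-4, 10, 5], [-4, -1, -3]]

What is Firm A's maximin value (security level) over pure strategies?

The worst-case payoff for each row is low price: 1, medium price: -2, high price: -4, premium: -4.
The best of these is 1.

1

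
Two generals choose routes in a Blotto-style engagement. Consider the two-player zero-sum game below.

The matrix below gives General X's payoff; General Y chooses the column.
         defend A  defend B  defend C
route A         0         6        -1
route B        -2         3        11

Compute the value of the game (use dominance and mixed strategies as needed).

Column defend B is strictly dominated by defend A for General Y (it gives General X more in every row).
The remaining 2×2 game on (route A, route B) × (defend A, defend C) has no saddle point. Let General X play route A with probability p; indifference gives −2(1−p) = −p + 11(1−p), so p = 13/14.
Similarly General Y's optimal q on defend A is 6/7, and the value is 0·(6/7) + (-1)·(1/7) = -1/7.

-1/7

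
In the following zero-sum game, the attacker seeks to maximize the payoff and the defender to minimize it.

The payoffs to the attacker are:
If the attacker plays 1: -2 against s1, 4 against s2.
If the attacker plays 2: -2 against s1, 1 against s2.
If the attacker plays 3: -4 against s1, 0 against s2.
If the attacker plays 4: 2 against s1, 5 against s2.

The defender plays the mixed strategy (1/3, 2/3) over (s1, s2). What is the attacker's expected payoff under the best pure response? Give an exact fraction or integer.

4

1: (-2)·(1/3) + (4)·(2/3) = 2.
2: (-2)·(1/3) + (1)·(2/3) = 0.
3: (-4)·(1/3) + (0)·(2/3) = -4/3.
4: (2)·(1/3) + (5)·(2/3) = 4.
The best pure response is 4 with expected payoff 4.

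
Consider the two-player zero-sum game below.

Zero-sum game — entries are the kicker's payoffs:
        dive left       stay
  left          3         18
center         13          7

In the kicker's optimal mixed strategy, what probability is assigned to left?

Row minima are 3 and 7, so the kicker's maximin is 7; column maxima are 13 and 18, so the goalkeeper's minimax is 13. These differ, so the equilibrium is in mixed strategies.
Let the kicker play left with probability p. The goalkeeper is indifferent when 3p + 13(1−p) = 18p + 7(1−p), giving p = 2/7.

2/7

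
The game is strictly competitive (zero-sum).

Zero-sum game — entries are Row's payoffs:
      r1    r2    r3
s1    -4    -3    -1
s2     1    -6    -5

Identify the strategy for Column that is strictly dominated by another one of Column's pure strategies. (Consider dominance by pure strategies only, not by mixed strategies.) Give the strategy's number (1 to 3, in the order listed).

3

Column prefers columns that give Row less. Compare r3 with r2: -3 < -1, -6 < -5.
So r2 strictly dominates r3 for Column; r3 is strictly dominated.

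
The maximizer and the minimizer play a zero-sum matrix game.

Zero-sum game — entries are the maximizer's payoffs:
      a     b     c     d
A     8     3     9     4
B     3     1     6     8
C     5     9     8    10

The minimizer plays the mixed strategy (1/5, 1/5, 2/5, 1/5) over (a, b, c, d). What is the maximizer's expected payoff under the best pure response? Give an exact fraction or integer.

A: (8)·(1/5) + (3)·(1/5) + (9)·(2/5) + (4)·(1/5) = 33/5.
B: (3)·(1/5) + (1)·(1/5) + (6)·(2/5) + (8)·(1/5) = 24/5.
C: (5)·(1/5) + (9)·(1/5) + (8)·(2/5) + (10)·(1/5) = 8.
The best pure response is C with expected payoff 8.

8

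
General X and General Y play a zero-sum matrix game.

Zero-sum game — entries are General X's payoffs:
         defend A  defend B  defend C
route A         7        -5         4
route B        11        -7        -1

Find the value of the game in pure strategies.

Row minima: -5, -7 → General X's maximin is -5.
Column maxima: 11, -5, 4 → General Y's minimax is -5.
They coincide at (route A, defend B), so the value is -5.

-5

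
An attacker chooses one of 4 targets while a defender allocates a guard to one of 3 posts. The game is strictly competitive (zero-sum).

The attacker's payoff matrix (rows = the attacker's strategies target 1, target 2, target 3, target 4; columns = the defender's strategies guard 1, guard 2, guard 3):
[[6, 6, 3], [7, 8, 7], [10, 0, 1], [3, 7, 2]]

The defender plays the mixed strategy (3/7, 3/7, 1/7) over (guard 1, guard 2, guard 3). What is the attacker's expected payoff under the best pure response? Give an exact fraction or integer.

target 1: (6)·(3/7) + (6)·(3/7) + (3)·(1/7) = 39/7.
target 2: (7)·(3/7) + (8)·(3/7) + (7)·(1/7) = 52/7.
target 3: (10)·(3/7) + (0)·(3/7) + (1)·(1/7) = 31/7.
target 4: (3)·(3/7) + (7)·(3/7) + (2)·(1/7) = 32/7.
The best pure response is target 2 with expected payoff 52/7.

52/7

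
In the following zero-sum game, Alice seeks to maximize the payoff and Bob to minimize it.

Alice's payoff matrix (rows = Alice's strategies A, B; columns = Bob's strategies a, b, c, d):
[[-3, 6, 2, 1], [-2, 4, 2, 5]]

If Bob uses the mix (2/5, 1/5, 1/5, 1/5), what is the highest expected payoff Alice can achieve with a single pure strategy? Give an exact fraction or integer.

A: (-3)·(2/5) + (6)·(1/5) + (2)·(1/5) + (1)·(1/5) = 3/5.
B: (-2)·(2/5) + (4)·(1/5) + (2)·(1/5) + (5)·(1/5) = 7/5.
The best pure response is B with expected payoff 7/5.

7/5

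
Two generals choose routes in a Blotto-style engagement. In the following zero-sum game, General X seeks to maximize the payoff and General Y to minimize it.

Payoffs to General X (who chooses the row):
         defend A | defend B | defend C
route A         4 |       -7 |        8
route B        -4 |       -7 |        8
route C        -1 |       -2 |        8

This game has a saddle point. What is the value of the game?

Row minima: -7, -7, -2 → General X's maximin is -2.
Column maxima: 4, -2, 8 → General Y's minimax is -2.
They coincide at (route C, defend B), so the value is -2.

-2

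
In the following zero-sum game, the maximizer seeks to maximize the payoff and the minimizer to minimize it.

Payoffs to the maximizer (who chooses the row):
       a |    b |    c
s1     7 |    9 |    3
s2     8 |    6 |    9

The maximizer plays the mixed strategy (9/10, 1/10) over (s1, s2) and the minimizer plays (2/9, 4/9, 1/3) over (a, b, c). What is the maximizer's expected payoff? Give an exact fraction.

Against (2/9, 4/9, 1/3), each row's expected payoff is s1: 59/9; s2: 67/9.
Taking the (9/10, 1/10)-weighted average: (9/10)·(59/9) + (1/10)·(67/9) = 299/45.

299/45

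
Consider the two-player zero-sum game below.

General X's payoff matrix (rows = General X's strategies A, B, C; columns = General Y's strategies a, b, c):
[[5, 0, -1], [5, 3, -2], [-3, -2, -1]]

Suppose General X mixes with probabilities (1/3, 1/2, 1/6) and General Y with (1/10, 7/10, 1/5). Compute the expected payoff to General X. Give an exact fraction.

Against (1/10, 7/10, 1/5), each row's expected payoff is A: 3/10; B: 11/5; C: -19/10.
Taking the (1/3, 1/2, 1/6)-weighted average: (1/3)·(3/10) + (1/2)·(11/5) + (1/6)·(-19/10) = 53/60.

53/60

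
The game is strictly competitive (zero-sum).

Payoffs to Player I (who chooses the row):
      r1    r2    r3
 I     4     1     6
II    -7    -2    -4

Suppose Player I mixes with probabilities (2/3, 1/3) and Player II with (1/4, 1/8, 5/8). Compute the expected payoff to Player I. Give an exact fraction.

Against (1/4, 1/8, 5/8), each row's expected payoff is I: 39/8; II: -9/2.
Taking the (2/3, 1/3)-weighted average: (2/3)·(39/8) + (1/3)·(-9/2) = 7/4.

7/4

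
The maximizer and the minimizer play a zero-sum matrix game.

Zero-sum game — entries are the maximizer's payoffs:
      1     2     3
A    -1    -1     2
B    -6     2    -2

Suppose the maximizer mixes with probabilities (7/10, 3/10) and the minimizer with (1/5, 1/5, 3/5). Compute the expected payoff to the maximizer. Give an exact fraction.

Against (1/5, 1/5, 3/5), each row's expected payoff is A: 4/5; B: -2.
Taking the (7/10, 3/10)-weighted average: (7/10)·(4/5) + (3/10)·(-2) = -1/25.

-1/25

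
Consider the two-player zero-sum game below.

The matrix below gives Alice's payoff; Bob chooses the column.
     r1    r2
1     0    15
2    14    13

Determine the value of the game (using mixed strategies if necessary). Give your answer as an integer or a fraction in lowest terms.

Row minima are 0 and 13, so Alice's maximin is 13; column maxima are 14 and 15, so Bob's minimax is 14. These differ, so the equilibrium is in mixed strategies.
Let Alice play 1 with probability p. Bob is indifferent when 14(1−p) = 15p + 13(1−p), giving p = 1/16.
Let Bob play r1 with probability q. Alice is indifferent when 15(1−q) = 14q + 13(1−q), giving q = 1/8.
The value is 0·(1/8) + (15)·(7/8) = 105/8.

105/8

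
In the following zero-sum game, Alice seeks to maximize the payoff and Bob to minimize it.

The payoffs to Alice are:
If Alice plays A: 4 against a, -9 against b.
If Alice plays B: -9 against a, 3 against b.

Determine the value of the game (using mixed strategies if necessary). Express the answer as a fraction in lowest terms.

Row minima are -9 and -9, so Alice's maximin is -9; column maxima are 4 and 3, so Bob's minimax is 3. These differ, so the equilibrium is in mixed strategies.
Let Alice play A with probability p. Bob is indifferent when 4p − 9(1−p) = −9p + 3(1−p), giving p = 12/25.
Let Bob play a with probability q. Alice is indifferent when 4q − 9(1−q) = −9q + 3(1−q), giving q = 12/25.
The value is 4·(12/25) + (-9)·(13/25) = -69/25.

-69/25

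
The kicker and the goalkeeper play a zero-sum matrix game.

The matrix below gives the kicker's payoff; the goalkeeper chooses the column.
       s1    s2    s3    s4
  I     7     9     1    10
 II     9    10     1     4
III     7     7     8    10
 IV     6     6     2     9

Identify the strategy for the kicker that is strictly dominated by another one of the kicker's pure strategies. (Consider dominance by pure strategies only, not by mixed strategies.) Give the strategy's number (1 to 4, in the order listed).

Compare IV with III: 7 > 6, 7 > 6, 8 > 2, 10 > 9.
So III strictly dominates IV for the kicker; IV is strictly dominated.

4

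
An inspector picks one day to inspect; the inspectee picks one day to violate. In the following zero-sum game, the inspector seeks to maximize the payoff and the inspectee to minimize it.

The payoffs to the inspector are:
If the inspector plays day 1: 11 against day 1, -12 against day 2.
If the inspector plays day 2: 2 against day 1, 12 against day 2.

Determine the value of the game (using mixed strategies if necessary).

Row minima are -12 and 2, so the inspector's maximin is 2; column maxima are 11 and 12, so the inspectee's minimax is 11. These differ, so the equilibrium is in mixed strategies.
Let the inspector play day 1 with probability p. The inspectee is indifferent when 11p + 2(1−p) = −12p + 12(1−p), giving p = 10/33.
Let the inspectee play day 1 with probability q. The inspector is indifferent when 11q − 12(1−q) = 2q + 12(1−q), giving q = 8/11.
The value is 11·(8/11) + (-12)·(3/11) = 52/11.

52/11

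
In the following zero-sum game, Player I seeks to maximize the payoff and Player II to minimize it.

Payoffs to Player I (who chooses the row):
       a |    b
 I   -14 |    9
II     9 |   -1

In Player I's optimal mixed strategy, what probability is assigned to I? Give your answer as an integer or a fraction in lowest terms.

Row minima are -14 and -1, so Player I's maximin is -1; column maxima are 9 and 9, so Player II's minimax is 9. These differ, so the equilibrium is in mixed strategies.
Let Player I play I with probability p. Player II is indifferent when −14p + 9(1−p) = 9p − (1−p), giving p = 10/33.

10/33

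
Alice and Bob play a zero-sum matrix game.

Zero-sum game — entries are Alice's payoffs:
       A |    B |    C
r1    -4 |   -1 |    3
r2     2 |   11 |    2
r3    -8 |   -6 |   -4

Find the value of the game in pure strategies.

2

Row minima: -4, 2, -8 → Alice's maximin is 2.
Column maxima: 2, 11, 3 → Bob's minimax is 2.
They coincide at (r2, A), so the value is 2.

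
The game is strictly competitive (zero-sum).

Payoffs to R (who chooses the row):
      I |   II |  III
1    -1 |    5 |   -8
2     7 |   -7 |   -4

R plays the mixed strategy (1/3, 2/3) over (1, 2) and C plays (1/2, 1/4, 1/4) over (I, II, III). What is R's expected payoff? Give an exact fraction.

Against (1/2, 1/4, 1/4), each row's expected payoff is 1: -5/4; 2: 3/4.
Taking the (1/3, 2/3)-weighted average: (1/3)·(-5/4) + (2/3)·(3/4) = 1/12.

1/12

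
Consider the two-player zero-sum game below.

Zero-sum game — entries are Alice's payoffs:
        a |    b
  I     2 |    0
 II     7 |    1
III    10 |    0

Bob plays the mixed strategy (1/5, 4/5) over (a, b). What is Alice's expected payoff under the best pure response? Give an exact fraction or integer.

I: (2)·(1/5) + (0)·(4/5) = 2/5.
II: (7)·(1/5) + (1)·(4/5) = 11/5.
III: (10)·(1/5) + (0)·(4/5) = 2.
The best pure response is II with expected payoff 11/5.

11/5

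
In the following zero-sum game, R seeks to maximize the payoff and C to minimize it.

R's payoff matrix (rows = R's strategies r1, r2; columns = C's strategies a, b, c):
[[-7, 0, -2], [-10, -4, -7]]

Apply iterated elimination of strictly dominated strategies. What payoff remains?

-7

Column c is strictly dominated by a for C (-7<-2, -10<-7); eliminate c.
Row r2 is strictly dominated by row r1 (-7>-10, 0>-4); eliminate r2.
Column b is strictly dominated by a for C (-7<0); eliminate b.
Only (r1, a) remains, with payoff -7.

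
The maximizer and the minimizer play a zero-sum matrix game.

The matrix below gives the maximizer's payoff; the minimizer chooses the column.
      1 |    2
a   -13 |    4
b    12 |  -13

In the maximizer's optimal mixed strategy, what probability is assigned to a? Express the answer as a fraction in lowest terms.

Row minima are -13 and -13, so the maximizer's maximin is -13; column maxima are 12 and 4, so the minimizer's minimax is 4. These differ, so the equilibrium is in mixed strategies.
Let the maximizer play a with probability p. The minimizer is indifferent when −13p + 12(1−p) = 4p − 13(1−p), giving p = 25/42.

25/42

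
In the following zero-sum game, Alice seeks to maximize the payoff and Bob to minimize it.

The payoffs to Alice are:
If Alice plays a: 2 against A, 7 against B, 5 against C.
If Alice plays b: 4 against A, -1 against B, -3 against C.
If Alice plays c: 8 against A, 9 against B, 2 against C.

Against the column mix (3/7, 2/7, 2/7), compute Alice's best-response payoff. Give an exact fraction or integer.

46/7

a: (2)·(3/7) + (7)·(2/7) + (5)·(2/7) = 30/7.
b: (4)·(3/7) + (-1)·(2/7) + (-3)·(2/7) = 4/7.
c: (8)·(3/7) + (9)·(2/7) + (2)·(2/7) = 46/7.
The best pure response is c with expected payoff 46/7.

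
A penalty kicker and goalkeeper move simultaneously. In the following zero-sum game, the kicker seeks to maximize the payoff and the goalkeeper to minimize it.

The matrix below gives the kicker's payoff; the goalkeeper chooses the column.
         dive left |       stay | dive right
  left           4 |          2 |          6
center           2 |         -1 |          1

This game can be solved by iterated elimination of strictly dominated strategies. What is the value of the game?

2

Column dive left is strictly dominated by stay for the goalkeeper (2<4, -1<2); eliminate dive left.
Row center is strictly dominated by row left (2>-1, 6>1); eliminate center.
Column dive right is strictly dominated by stay for the goalkeeper (2<6); eliminate dive right.
Only (left, stay) remains, with payoff 2.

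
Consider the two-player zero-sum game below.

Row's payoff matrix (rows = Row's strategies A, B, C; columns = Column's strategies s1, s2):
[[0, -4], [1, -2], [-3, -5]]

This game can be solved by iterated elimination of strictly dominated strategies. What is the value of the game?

Column s1 is strictly dominated by s2 for Column (-4<0, -2<1, -5<-3); eliminate s1.
Row A is strictly dominated by row B (-2>-4); eliminate A.
Row C is strictly dominated by row B (-2>-5); eliminate C.
Only (B, s2) remains, with payoff -2.

-2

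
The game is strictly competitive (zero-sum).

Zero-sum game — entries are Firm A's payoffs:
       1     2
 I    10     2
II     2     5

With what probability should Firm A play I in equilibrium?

Row minima are 2 and 2, so Firm A's maximin is 2; column maxima are 10 and 5, so Firm B's minimax is 5. These differ, so the equilibrium is in mixed strategies.
Let Firm A play I with probability p. Firm B is indifferent when 10p + 2(1−p) = 2p + 5(1−p), giving p = 3/11.

3/11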